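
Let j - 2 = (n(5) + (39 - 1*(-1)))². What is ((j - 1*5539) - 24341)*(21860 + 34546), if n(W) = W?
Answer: -1571076318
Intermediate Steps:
j = 2027 (j = 2 + (5 + (39 - 1*(-1)))² = 2 + (5 + (39 + 1))² = 2 + (5 + 40)² = 2 + 45² = 2 + 2025 = 2027)
((j - 1*5539) - 24341)*(21860 + 34546) = ((2027 - 1*5539) - 24341)*(21860 + 34546) = ((2027 - 5539) - 24341)*56406 = (-3512 - 24341)*56406 = -27853*56406 = -1571076318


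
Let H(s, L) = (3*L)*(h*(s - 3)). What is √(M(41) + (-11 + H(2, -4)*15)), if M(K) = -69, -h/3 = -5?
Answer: 2*√655 ≈ 51.186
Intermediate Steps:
h = 15 (h = -3*(-5) = 15)
H(s, L) = 3*L*(-45 + 15*s) (H(s, L) = (3*L)*(15*(s - 3)) = (3*L)*(15*(-3 + s)) = (3*L)*(-45 + 15*s) = 3*L*(-45 + 15*s))
√(M(41) + (-11 + H(2, -4)*15)) = √(-69 + (-11 + (45*(-4)*(-3 + 2))*15)) = √(-69 + (-11 + (45*(-4)*(-1))*15)) = √(-69 + (-11 + 180*15)) = √(-69 + (-11 + 2700)) = √(-69 + 2689) = √2620 = 2*√655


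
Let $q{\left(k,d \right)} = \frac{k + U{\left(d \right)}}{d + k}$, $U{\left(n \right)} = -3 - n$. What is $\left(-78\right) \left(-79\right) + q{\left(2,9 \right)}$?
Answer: $\frac{67772}{11} \approx 6161.1$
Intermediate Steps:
$q{\left(k,d \right)} = \frac{-3 + k - d}{d + k}$ ($q{\left(k,d \right)} = \frac{k - \left(3 + d\right)}{d + k} = \frac{-3 + k - d}{d + k}$)
$\left(-78\right) \left(-79\right) + q{\left(2,9 \right)} = \left(-78\right) \left(-79\right) + \frac{-3 + 2 - 9}{9 + 2} = 6162 + \frac{-3 + 2 - 9}{11} = 6162 + \frac{1}{11} \left(-10\right) = 6162 - \frac{10}{11} = \frac{67772}{11}$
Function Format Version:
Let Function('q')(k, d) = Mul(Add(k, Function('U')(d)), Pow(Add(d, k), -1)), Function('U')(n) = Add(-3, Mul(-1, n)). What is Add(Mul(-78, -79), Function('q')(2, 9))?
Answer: Rational(67772, 11) ≈ 6161.1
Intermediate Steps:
Function('q')(k, d) = Mul(Pow(Add(d, k), -1), Add(-3, k, Mul(-1, d))) (Function('q')(k, d) = Mul(Add(k, Add(-3, Mul(-1, d))), Pow(Add(d, k), -1)) = Mul(Add(-3, k, Mul(-1, d)), Pow(Add(d, k), -1)) = Mul(Pow(Add(d, k), -1), Add(-3, k, Mul(-1, d))))
Add(Mul(-78, -79), Function('q')(2, 9)) = Add(Mul(-78, -79), Mul(Pow(Add(9, 2), -1), Add(-3, 2, Mul(-1, 9)))) = Add(6162, Mul(Pow(11, -1), Add(-3, 2, -9))) = Add(6162, Mul(Rational(1, 11), -10)) = Add(6162, Rational(-10, 11)) = Rational(67772, 11)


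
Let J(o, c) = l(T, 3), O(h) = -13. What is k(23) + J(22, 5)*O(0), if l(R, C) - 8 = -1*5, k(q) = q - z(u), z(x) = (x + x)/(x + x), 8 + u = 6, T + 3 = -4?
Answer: -17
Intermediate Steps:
T = -7 (T = -3 - 4 = -7)
u = -2 (u = -8 + 6 = -2)
z(x) = 1 (z(x) = (2*x)/((2*x)) = (2*x)*(1/(2*x)) = 1)
k(q) = -1 + q (k(q) = q - 1*1 = q - 1 = -1 + q)
l(R, C) = 3 (l(R, C) = 8 - 1*5 = 8 - 5 = 3)
J(o, c) = 3
k(23) + J(22, 5)*O(0) = (-1 + 23) + 3*(-13) = 22 - 39 = -17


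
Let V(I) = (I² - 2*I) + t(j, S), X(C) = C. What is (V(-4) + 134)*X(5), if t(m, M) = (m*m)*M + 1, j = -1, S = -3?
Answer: 780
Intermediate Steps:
t(m, M) = 1 + M*m² (t(m, M) = m²*M + 1 = M*m² + 1 = 1 + M*m²)
V(I) = -2 + I² - 2*I (V(I) = (I² - 2*I) + (1 - 3*(-1)²) = (I² - 2*I) + (1 - 3*1) = (I² - 2*I) + (1 - 3) = (I² - 2*I) - 2 = -2 + I² - 2*I)
(V(-4) + 134)*X(5) = ((-2 + (-4)² - 2*(-4)) + 134)*5 = ((-2 + 16 + 8) + 134)*5 = (22 + 134)*5 = 156*5 = 780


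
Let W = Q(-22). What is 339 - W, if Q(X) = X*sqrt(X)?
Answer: 339 + 22*I*sqrt(22) ≈ 339.0 + 103.19*I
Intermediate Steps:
Q(X) = X**(3/2)
W = -22*I*sqrt(22) (W = (-22)**(3/2) = -22*I*sqrt(22) ≈ -103.19*I)
339 - W = 339 - (-22)*I*sqrt(22) = 339 + 22*I*sqrt(22)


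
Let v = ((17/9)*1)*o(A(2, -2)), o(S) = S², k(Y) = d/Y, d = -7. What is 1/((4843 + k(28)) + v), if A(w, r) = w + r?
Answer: 4/19371 ≈ 0.00020649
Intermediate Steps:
A(w, r) = r + w
k(Y) = -7/Y
v = 0 (v = ((17/9)*1)*(-2 + 2)² = ((17*(⅑))*1)*0² = ((17/9)*1)*0 = (17/9)*0 = 0)
1/((4843 + k(28)) + v) = 1/((4843 - 7/28) + 0) = 1/((4843 - 7*1/28) + 0) = 1/((4843 - ¼) + 0) = 1/(19371/4 + 0) = 1/(19371/4) = 4/19371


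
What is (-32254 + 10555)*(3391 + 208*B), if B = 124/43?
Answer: -3723656895/43 ≈ -8.6597e+7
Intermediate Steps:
B = 124/43 (B = 124*(1/43) = 124/43 ≈ 2.8837)
(-32254 + 10555)*(3391 + 208*B) = (-32254 + 10555)*(3391 + 208*(124/43)) = -21699*(3391 + 25792/43) = -21699*171605/43 = -3723656895/43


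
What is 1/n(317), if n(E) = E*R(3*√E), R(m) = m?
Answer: √317/301467 ≈ 5.9060e-5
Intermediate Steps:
n(E) = 3*E^(3/2) (n(E) = E*(3*√E) = 3*E^(3/2))
1/n(317) = 1/(3*317^(3/2)) = 1/(3*(317*√317)) = 1/(951*√317) = √317/301467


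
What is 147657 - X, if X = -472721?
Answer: 620378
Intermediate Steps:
147657 - X = 147657 - 1*(-472721) = 147657 + 472721 = 620378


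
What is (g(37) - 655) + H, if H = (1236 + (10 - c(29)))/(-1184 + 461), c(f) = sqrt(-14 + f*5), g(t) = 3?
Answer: -472642/723 + sqrt(131)/723 ≈ -653.71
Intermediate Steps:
c(f) = sqrt(-14 + 5*f)
H = -1246/723 + sqrt(131)/723 (H = (1236 + (10 - sqrt(-14 + 5*29)))/(-1184 + 461) = (1236 + (10 - sqrt(-14 + 145)))/(-723) = (1236 + (10 - sqrt(131)))*(-1/723) = (1246 - sqrt(131))*(-1/723) = -1246/723 + sqrt(131)/723 ≈ -1.7075)
(g(37) - 655) + H = (3 - 655) + (-1246/723 + sqrt(131)/723) = -652 + (-1246/723 + sqrt(131)/723) = -472642/723 + sqrt(131)/723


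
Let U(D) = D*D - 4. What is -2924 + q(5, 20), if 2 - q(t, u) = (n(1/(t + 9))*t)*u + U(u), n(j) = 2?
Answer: -3518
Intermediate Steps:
U(D) = -4 + D² (U(D) = D² - 4 = -4 + D²)
q(t, u) = 6 - u² - 2*t*u (q(t, u) = 2 - ((2*t)*u + (-4 + u²)) = 2 - (2*t*u + (-4 + u²)) = 2 - (-4 + u² + 2*t*u) = 2 + (4 - u² - 2*t*u) = 6 - u² - 2*t*u)
-2924 + q(5, 20) = -2924 + (6 - 1*20² - 2*5*20) = -2924 + (6 - 1*400 - 200) = -2924 + (6 - 400 - 200) = -2924 - 594 = -3518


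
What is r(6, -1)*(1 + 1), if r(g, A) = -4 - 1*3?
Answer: -14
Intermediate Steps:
r(g, A) = -7 (r(g, A) = -4 - 3 = -7)
r(6, -1)*(1 + 1) = -7*(1 + 1) = -7*2 = -14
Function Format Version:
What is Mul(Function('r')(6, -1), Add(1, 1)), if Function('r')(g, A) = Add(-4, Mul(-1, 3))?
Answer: -14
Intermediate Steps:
Function('r')(g, A) = -7 (Function('r')(g, A) = Add(-4, -3) = -7)
Mul(Function('r')(6, -1), Add(1, 1)) = Mul(-7, Add(1, 1)) = Mul(-7, 2) = -14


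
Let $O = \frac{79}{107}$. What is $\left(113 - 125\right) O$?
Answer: $- \frac{948}{107} \approx -8.8598$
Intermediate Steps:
$O = \frac{79}{107}$ ($O = 79 \cdot \frac{1}{107} = \frac{79}{107} \approx 0.73832$)
$\left(113 - 125\right) O = \left(113 - 125\right) \frac{79}{107} = \left(-12\right) \frac{79}{107} = - \frac{948}{107}$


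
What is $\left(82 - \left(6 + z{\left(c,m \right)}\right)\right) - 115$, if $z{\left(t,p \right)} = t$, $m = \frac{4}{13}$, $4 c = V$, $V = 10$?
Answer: $- \frac{83}{2} \approx -41.5$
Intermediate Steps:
$c = \frac{5}{2}$ ($c = \frac{1}{4} \cdot 10 = \frac{5}{2} \approx 2.5$)
$m = \frac{4}{13}$ ($m = 4 \cdot \frac{1}{13} = \frac{4}{13} \approx 0.30769$)
$\left(82 - \left(6 + z{\left(c,m \right)}\right)\right) - 115 = \left(82 - \frac{17}{2}\right) - 115 = \frac{147}{2} - 115 = - \frac{83}{2}$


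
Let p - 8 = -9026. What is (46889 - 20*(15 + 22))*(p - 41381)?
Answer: -2325863451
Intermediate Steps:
p = -9018 (p = 8 - 9026 = -9018)
(46889 - 20*(15 + 22))*(p - 41381) = (46889 - 20*(15 + 22))*(-9018 - 41381) = (46889 - 20*37)*(-50399) = (46889 - 740)*(-50399) = 46149*(-50399) = -2325863451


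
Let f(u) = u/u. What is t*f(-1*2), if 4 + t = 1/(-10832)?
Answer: -43329/10832 ≈ -4.0001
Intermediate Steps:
f(u) = 1
t = -43329/10832 (t = -4 + 1/(-10832) = -4 - 1/10832 = -43329/10832 ≈ -4.0001)
t*f(-1*2) = -43329/10832*1 = -43329/10832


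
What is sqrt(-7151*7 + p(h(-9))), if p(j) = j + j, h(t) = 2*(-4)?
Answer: I*sqrt(50073) ≈ 223.77*I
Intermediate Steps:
h(t) = -8
p(j) = 2*j
sqrt(-7151*7 + p(h(-9))) = sqrt(-7151*7 + 2*(-8)) = sqrt(-50057 - 16) = sqrt(-50073) = I*sqrt(50073)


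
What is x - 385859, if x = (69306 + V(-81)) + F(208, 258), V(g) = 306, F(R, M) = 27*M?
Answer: -309281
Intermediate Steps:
x = 76578 (x = (69306 + 306) + 27*258 = 69612 + 6966 = 76578)
x - 385859 = 76578 - 385859 = -309281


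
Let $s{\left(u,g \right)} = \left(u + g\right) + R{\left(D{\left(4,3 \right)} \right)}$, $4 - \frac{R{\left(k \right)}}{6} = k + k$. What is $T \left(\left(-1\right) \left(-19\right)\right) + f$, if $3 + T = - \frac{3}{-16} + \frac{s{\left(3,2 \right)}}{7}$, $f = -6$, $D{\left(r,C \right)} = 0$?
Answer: $\frac{2159}{112} \approx 19.277$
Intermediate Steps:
$R{\left(k \right)} = 24 - 12 k$ ($R{\left(k \right)} = 24 - 6 \left(k + k\right) = 24 - 6 \cdot 2 k = 24 - 12 k$)
$s{\left(u,g \right)} = 24 + g + u$ ($s{\left(u,g \right)} = \left(u + g\right) + \left(24 - 0\right) = \left(g + u\right) + \left(24 + 0\right) = \left(g + u\right) + 24 = 24 + g + u$)
$T = \frac{149}{112}$ ($T = -3 - \left(- \frac{3}{16} - \frac{24 + 2 + 3}{7}\right) = -3 + \left(\left(-3\right) \left(- \frac{1}{16}\right) + 29 \cdot \frac{1}{7}\right) = -3 + \left(\frac{3}{16} + \frac{29}{7}\right) = -3 + \frac{485}{112} = \frac{149}{112} \approx 1.3304$)
$T \left(\left(-1\right) \left(-19\right)\right) + f = \frac{149 \left(\left(-1\right) \left(-19\right)\right)}{112} - 6 = \frac{149}{112} \cdot 19 - 6 = \frac{2831}{112} - 6 = \frac{2159}{112}$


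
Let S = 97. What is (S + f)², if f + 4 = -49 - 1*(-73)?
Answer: 13689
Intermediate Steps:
f = 20 (f = -4 + (-49 - 1*(-73)) = -4 + (-49 + 73) = -4 + 24 = 20)
(S + f)² = (97 + 20)² = 117² = 13689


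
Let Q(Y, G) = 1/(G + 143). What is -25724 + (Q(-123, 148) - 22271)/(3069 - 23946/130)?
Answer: -27001477579/1049346 ≈ -25732.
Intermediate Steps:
Q(Y, G) = 1/(143 + G)
-25724 + (Q(-123, 148) - 22271)/(3069 - 23946/130) = -25724 + (1/(143 + 148) - 22271)/(3069 - 23946/130) = -25724 + (1/291 - 22271)/(3069 - 23946*1/130) = -25724 + (1/291 - 22271)/(3069 - 921/5) = -25724 - 6480860/(291*14424/5) = -25724 - 6480860/291*5/14424 = -25724 - 8101075/1049346 = -27001477579/1049346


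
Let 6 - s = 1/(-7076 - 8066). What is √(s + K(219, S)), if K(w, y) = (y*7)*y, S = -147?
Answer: √34682981143258/15142 ≈ 388.93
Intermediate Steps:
K(w, y) = 7*y² (K(w, y) = (7*y)*y = 7*y²)
s = 90853/15142 (s = 6 - 1/(-7076 - 8066) = 6 - 1/(-15142) = 6 - 1*(-1/15142) = 6 + 1/15142 = 90853/15142 ≈ 6.0001)
√(s + K(219, S)) = √(90853/15142 + 7*(-147)²) = √(90853/15142 + 7*21609) = √(90853/15142 + 151263) = √(2290515199/15142) = √34682981143258/15142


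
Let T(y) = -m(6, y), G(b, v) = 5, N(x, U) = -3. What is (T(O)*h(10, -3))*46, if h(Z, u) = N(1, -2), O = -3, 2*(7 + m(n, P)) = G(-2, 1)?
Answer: -621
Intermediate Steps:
m(n, P) = -9/2 (m(n, P) = -7 + (1/2)*5 = -7 + 5/2 = -9/2)
h(Z, u) = -3
T(y) = 9/2 (T(y) = -1*(-9/2) = 9/2)
(T(O)*h(10, -3))*46 = ((9/2)*(-3))*46 = -27/2*46 = -621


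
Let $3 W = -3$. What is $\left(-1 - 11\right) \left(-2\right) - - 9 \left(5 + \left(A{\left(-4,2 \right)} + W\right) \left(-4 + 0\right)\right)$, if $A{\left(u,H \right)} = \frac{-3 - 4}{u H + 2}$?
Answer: $63$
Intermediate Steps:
$W = -1$ ($W = \frac{1}{3} \left(-3\right) = -1$)
$A{\left(u,H \right)} = - \frac{7}{2 + H u}$ ($A{\left(u,H \right)} = - \frac{7}{H u + 2} = - \frac{7}{2 + H u}$)
$\left(-1 - 11\right) \left(-2\right) - - 9 \left(5 + \left(A{\left(-4,2 \right)} + W\right) \left(-4 + 0\right)\right) = \left(-1 - 11\right) \left(-2\right) - - 9 \left(5 + \left(- \frac{7}{2 + 2 \left(-4\right)} - 1\right) \left(-4 + 0\right)\right) = \left(-12\right) \left(-2\right) - - 9 \left(5 + \left(- \frac{7}{2 - 8} - 1\right) \left(-4\right)\right) = 24 - - 9 \left(5 + \left(- \frac{7}{-6} - 1\right) \left(-4\right)\right) = 24 - - 9 \left(5 + \left(\left(-7\right) \left(- \frac{1}{6}\right) - 1\right) \left(-4\right)\right) = 24 - - 9 \left(5 + \left(\frac{7}{6} - 1\right) \left(-4\right)\right) = 24 - - 9 \left(5 + \frac{1}{6} \left(-4\right)\right) = 24 - - 9 \left(5 - \frac{2}{3}\right) = 24 - \left(-9\right) \frac{13}{3} = 24 - -39 = 24 + 39 = 63$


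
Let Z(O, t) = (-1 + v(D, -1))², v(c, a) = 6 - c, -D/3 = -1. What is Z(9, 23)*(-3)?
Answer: -12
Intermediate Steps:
D = 3 (D = -3*(-1) = 3)
Z(O, t) = 4 (Z(O, t) = (-1 + (6 - 1*3))² = (-1 + (6 - 3))² = (-1 + 3)² = 2² = 4)
Z(9, 23)*(-3) = 4*(-3) = -12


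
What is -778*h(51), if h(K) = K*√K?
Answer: -39678*√51 ≈ -2.8336e+5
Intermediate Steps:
h(K) = K^(3/2)
-778*h(51) = -39678*√51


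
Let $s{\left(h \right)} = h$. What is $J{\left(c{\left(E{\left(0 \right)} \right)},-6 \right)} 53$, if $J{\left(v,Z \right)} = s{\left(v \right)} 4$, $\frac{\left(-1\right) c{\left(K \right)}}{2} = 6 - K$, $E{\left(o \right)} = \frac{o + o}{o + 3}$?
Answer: $-2544$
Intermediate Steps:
$E{\left(o \right)} = \frac{2 o}{3 + o}$
$c{\left(K \right)} = -12 + 2 K$ ($c{\left(K \right)} = - 2 \left(6 - K\right) = -12 + 2 K$)
$J{\left(v,Z \right)} = 4 v$ ($J{\left(v,Z \right)} = v 4 = 4 v$)
$J{\left(c{\left(E{\left(0 \right)} \right)},-6 \right)} 53 = 4 \left(-12 + 2 \cdot 2 \cdot 0 \frac{1}{3 + 0}\right) 53 = 4 \left(-12 + 2 \cdot 2 \cdot 0 \cdot \frac{1}{3}\right) 53 = 4 \left(-12 + 2 \cdot 0\right) 53 = 4 \left(-12 + 0\right) 53 = 4 \left(-12\right) 53 = \left(-48\right) 53 = -2544$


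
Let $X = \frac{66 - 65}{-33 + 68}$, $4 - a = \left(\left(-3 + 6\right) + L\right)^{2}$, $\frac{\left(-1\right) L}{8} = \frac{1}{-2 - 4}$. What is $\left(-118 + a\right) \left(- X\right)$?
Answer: $\frac{239}{63} \approx 3.7937$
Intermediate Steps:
$L = \frac{4}{3}$ ($L = - \frac{8}{-2 - 4} = - \frac{8}{-6} = \left(-8\right) \left(- \frac{1}{6}\right) = \frac{4}{3} \approx 1.3333$)
$a = - \frac{133}{9}$ ($a = 4 - \left(\left(-3 + 6\right) + \frac{4}{3}\right)^{2} = 4 - \left(3 + \frac{4}{3}\right)^{2} = 4 - \left(\frac{13}{3}\right)^{2} = 4 - \frac{169}{9} = - \frac{133}{9} \approx -14.778$)
$X = \frac{1}{35}$ ($X = 1 \cdot \frac{1}{35} = \frac{1}{35} \approx 0.028571$)
$\left(-118 + a\right) \left(- X\right) = \left(-118 - \frac{133}{9}\right) \left(\left(-1\right) \frac{1}{35}\right) = \left(- \frac{1195}{9}\right) \left(- \frac{1}{35}\right) = \frac{239}{63}$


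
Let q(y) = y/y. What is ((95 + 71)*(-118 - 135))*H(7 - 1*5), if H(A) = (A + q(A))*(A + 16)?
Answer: -2267892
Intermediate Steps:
q(y) = 1
H(A) = (1 + A)*(16 + A) (H(A) = (A + 1)*(A + 16) = (1 + A)*(16 + A))
((95 + 71)*(-118 - 135))*H(7 - 1*5) = ((95 + 71)*(-118 - 135))*(16 + (7 - 1*5)² + 17*(7 - 1*5)) = (166*(-253))*(16 + (7 - 5)² + 17*(7 - 5)) = -41998*(16 + 2² + 17*2) = -41998*(16 + 4 + 34) = -41998*54 = -2267892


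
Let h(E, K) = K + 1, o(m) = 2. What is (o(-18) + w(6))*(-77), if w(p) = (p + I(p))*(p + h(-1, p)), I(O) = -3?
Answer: -3157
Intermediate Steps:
h(E, K) = 1 + K
w(p) = (1 + 2*p)*(-3 + p) (w(p) = (p - 3)*(p + (1 + p)) = (-3 + p)*(1 + 2*p) = (1 + 2*p)*(-3 + p))
(o(-18) + w(6))*(-77) = (2 + (-3 - 5*6 + 2*6²))*(-77) = (2 + (-3 - 30 + 2*36))*(-77) = (2 + (-3 - 30 + 72))*(-77) = (2 + 39)*(-77) = 41*(-77) = -3157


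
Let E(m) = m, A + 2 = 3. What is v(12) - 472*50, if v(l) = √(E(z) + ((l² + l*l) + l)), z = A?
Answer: -23600 + √301 ≈ -23583.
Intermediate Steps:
A = 1 (A = -2 + 3 = 1)
z = 1
v(l) = √(1 + l + 2*l²) (v(l) = √(1 + ((l² + l*l) + l)) = √(1 + ((l² + l²) + l)) = √(1 + (2*l² + l)) = √(1 + (l + 2*l²)) = √(1 + l + 2*l²))
v(12) - 472*50 = √(1 + 12 + 2*12²) - 472*50 = √(1 + 12 + 2*144) - 23600 = √(1 + 12 + 288) - 23600 = √301 - 23600 = -23600 + √301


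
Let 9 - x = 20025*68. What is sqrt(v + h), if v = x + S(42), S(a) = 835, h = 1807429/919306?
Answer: I*sqrt(1150089753579156142)/919306 ≈ 1166.6*I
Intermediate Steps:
h = 1807429/919306 (h = 1807429*(1/919306) = 1807429/919306 ≈ 1.9661)
x = -1361691 (x = 9 - 20025*68 = 9 - 1*1361700 = 9 - 1361700 = -1361691)
v = -1360856 (v = -1361691 + 835 = -1360856)
sqrt(v + h) = sqrt(-1360856 + 1807429/919306) = sqrt(-1251041278507/919306) = I*sqrt(1150089753579156142)/919306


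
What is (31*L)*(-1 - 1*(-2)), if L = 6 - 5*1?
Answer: 31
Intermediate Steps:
L = 1 (L = 6 - 5 = 1)
(31*L)*(-1 - 1*(-2)) = (31*1)*(-1 - 1*(-2)) = 31*(-1 + 2) = 31*1 = 31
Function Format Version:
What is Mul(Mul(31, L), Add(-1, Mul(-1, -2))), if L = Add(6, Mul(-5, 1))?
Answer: 31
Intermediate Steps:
L = 1 (L = Add(6, -5) = 1)
Mul(Mul(31, L), Add(-1, Mul(-1, -2))) = Mul(Mul(31, 1), Add(-1, Mul(-1, -2))) = Mul(31, Add(-1, 2)) = Mul(31, 1) = 31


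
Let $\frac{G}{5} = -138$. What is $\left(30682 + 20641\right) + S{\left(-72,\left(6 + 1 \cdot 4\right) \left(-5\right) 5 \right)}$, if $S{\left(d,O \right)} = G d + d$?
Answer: $100931$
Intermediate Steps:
$G = -690$ ($G = 5 \left(-138\right) = -690$)
$S{\left(d,O \right)} = - 689 d$ ($S{\left(d,O \right)} = - 690 d + d = - 689 d$)
$\left(30682 + 20641\right) + S{\left(-72,\left(6 + 1 \cdot 4\right) \left(-5\right) 5 \right)} = \left(30682 + 20641\right) - -49608 = 51323 + 49608 = 100931$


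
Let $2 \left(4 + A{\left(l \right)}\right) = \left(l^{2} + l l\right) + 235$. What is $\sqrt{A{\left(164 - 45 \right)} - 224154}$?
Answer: $\frac{i \sqrt{839518}}{2} \approx 458.13 i$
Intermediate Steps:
$A{\left(l \right)} = \frac{227}{2} + l^{2}$ ($A{\left(l \right)} = -4 + \frac{\left(l^{2} + l l\right) + 235}{2} = -4 + \frac{\left(l^{2} + l^{2}\right) + 235}{2} = -4 + \frac{2 l^{2} + 235}{2} = -4 + \frac{235 + 2 l^{2}}{2} = -4 + \left(\frac{235}{2} + l^{2}\right) = \frac{227}{2} + l^{2}$)
$\sqrt{A{\left(164 - 45 \right)} - 224154} = \sqrt{\left(\frac{227}{2} + \left(164 - 45\right)^{2}\right) - 224154} = \sqrt{\left(\frac{227}{2} + 119^{2}\right) - 224154} = \sqrt{\left(\frac{227}{2} + 14161\right) - 224154} = \sqrt{\frac{28549}{2} - 224154} = \sqrt{- \frac{419759}{2}} = \frac{i \sqrt{839518}}{2}$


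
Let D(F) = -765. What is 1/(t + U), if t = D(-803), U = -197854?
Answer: -1/198619 ≈ -5.0348e-6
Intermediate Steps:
t = -765
1/(t + U) = 1/(-765 - 197854) = 1/(-198619) = -1/198619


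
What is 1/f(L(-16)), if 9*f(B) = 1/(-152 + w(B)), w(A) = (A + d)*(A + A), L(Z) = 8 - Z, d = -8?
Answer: 5544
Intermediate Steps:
w(A) = 2*A*(-8 + A) (w(A) = (A - 8)*(A + A) = (-8 + A)*(2*A) = 2*A*(-8 + A))
f(B) = 1/(9*(-152 + 2*B*(-8 + B)))
1/f(L(-16)) = 1/(1/(18*(-76 + (8 - 1*(-16))*(-8 + (8 - 1*(-16)))))) = 1/(1/(18*(-76 + (8 + 16)*(-8 + (8 + 16))))) = 1/(1/(18*(-76 + 24*(-8 + 24)))) = 1/(1/(18*(-76 + 24*16))) = 1/(1/(18*(-76 + 384))) = 1/((1/18)/308) = 1/((1/18)*(1/308)) = 1/(1/5544) = 5544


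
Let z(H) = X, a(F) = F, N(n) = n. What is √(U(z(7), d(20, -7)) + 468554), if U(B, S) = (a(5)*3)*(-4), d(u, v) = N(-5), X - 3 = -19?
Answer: √468494 ≈ 684.47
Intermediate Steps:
X = -16 (X = 3 - 19 = -16)
d(u, v) = -5
z(H) = -16
U(B, S) = -60 (U(B, S) = (5*3)*(-4) = 15*(-4) = -60)
√(U(z(7), d(20, -7)) + 468554) = √(-60 + 468554) = √468494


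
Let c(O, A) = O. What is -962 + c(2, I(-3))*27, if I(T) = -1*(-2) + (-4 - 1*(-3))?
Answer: -908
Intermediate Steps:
I(T) = 1 (I(T) = 2 + (-4 + 3) = 2 - 1 = 1)
-962 + c(2, I(-3))*27 = -962 + 2*27 = -962 + 54 = -908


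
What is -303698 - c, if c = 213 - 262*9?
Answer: -301553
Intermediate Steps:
c = -2145 (c = 213 - 2358 = -2145)
-303698 - c = -303698 - 1*(-2145) = -303698 + 2145 = -301553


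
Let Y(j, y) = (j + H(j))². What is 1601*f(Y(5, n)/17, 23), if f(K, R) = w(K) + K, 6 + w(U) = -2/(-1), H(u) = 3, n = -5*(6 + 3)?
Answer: -6404/17 ≈ -376.71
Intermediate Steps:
n = -45 (n = -5*9 = -45)
w(U) = -4 (w(U) = -6 - 2/(-1) = -6 - 2*(-1) = -6 + 2 = -4)
Y(j, y) = (3 + j)² (Y(j, y) = (j + 3)² = (3 + j)²)
f(K, R) = -4 + K
1601*f(Y(5, n)/17, 23) = 1601*(-4 + (3 + 5)²/17) = 1601*(-4 + 8²*(1/17)) = 1601*(-4 + 64*(1/17)) = 1601*(-4 + 64/17) = 1601*(-4/17) = -6404/17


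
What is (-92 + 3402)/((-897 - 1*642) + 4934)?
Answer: 662/679 ≈ 0.97496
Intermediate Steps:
(-92 + 3402)/((-897 - 1*642) + 4934) = 3310/((-897 - 642) + 4934) = 3310/(-1539 + 4934) = 3310/3395 = 3310*(1/3395) = 662/679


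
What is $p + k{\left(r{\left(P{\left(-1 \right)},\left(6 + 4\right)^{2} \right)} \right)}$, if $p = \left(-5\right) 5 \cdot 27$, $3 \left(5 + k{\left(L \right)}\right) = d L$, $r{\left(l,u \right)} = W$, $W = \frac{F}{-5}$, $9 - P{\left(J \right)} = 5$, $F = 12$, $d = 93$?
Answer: $- \frac{3772}{5} \approx -754.4$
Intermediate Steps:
$P{\left(J \right)} = 4$ ($P{\left(J \right)} = 9 - 5 = 4$)
$W = - \frac{12}{5}$ ($W = \frac{12}{-5} = 12 \left(- \frac{1}{5}\right) = - \frac{12}{5} \approx -2.4$)
$r{\left(l,u \right)} = - \frac{12}{5}$
$k{\left(L \right)} = -5 + 31 L$ ($k{\left(L \right)} = -5 + \frac{93 L}{3} = -5 + 31 L$)
$p = -675$ ($p = \left(-25\right) 27 = -675$)
$p + k{\left(r{\left(P{\left(-1 \right)},\left(6 + 4\right)^{2} \right)} \right)} = -675 + \left(-5 + 31 \left(- \frac{12}{5}\right)\right) = -675 - \frac{397}{5} = - \frac{3772}{5}$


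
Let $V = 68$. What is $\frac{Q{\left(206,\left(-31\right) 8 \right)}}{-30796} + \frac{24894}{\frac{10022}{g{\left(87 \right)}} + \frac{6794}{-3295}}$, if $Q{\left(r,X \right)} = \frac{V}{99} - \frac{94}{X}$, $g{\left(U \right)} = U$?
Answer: $\frac{674466661850246735}{3065187577568688} \approx 220.04$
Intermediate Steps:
$Q{\left(r,X \right)} = \frac{68}{99} - \frac{94}{X}$
$\frac{Q{\left(206,\left(-31\right) 8 \right)}}{-30796} + \frac{24894}{\frac{10022}{g{\left(87 \right)}} + \frac{6794}{-3295}} = \frac{\frac{68}{99} - \frac{94}{\left(-31\right) 8}}{-30796} + \frac{24894}{\frac{10022}{87} + \frac{6794}{-3295}} = \left(\frac{68}{99} - \frac{94}{-248}\right) \left(- \frac{1}{30796}\right) + \frac{24894}{10022 \cdot \frac{1}{87} + 6794 \left(- \frac{1}{3295}\right)} = \left(\frac{68}{99} - - \frac{47}{124}\right) \left(- \frac{1}{30796}\right) + \frac{24894}{\frac{10022}{87} - \frac{6794}{3295}} = \left(\frac{68}{99} + \frac{47}{124}\right) \left(- \frac{1}{30796}\right) + \frac{24894}{\frac{32431412}{286665}} = \frac{13085}{12276} \left(- \frac{1}{30796}\right) + 24894 \cdot \frac{286665}{32431412} = - \frac{13085}{378051696} + \frac{3568119255}{16215706} = \frac{674466661850246735}{3065187577568688}$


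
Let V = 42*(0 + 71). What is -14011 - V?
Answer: -16993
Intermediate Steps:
V = 2982 (V = 42*71 = 2982)
-14011 - V = -14011 - 1*2982 = -14011 - 2982 = -16993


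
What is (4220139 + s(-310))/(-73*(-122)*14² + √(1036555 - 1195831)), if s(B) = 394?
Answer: 1841815278002/761758932763 - 4220533*I*√39819/1523517865526 ≈ 2.4178 - 0.0005528*I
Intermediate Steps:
(4220139 + s(-310))/(-73*(-122)*14² + √(1036555 - 1195831)) = (4220139 + 394)/(-73*(-122)*14² + √(1036555 - 1195831)) = 4220533/(8906*196 + √(-159276)) = 4220533/(1745576 + 2*I*√39819)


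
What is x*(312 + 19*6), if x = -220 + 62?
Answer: -67308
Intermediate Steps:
x = -158
x*(312 + 19*6) = -158*(312 + 19*6) = -158*(312 + 114) = -158*426 = -67308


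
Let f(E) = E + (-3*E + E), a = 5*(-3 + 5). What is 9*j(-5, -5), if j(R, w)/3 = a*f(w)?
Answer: 1350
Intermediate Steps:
a = 10 (a = 5*2 = 10)
f(E) = -E (f(E) = E - 2*E = -E)
j(R, w) = -30*w (j(R, w) = 3*(10*(-w)) = 3*(-10*w) = -30*w)
9*j(-5, -5) = 9*(-30*(-5)) = 9*150 = 1350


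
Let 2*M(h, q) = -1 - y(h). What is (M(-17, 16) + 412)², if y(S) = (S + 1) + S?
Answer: 183184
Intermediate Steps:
y(S) = 1 + 2*S (y(S) = (1 + S) + S = 1 + 2*S)
M(h, q) = -1 - h (M(h, q) = (-1 - (1 + 2*h))/2 = (-1 + (-1 - 2*h))/2 = (-2 - 2*h)/2 = -1 - h)
(M(-17, 16) + 412)² = ((-1 - 1*(-17)) + 412)² = ((-1 + 17) + 412)² = (16 + 412)² = 428² = 183184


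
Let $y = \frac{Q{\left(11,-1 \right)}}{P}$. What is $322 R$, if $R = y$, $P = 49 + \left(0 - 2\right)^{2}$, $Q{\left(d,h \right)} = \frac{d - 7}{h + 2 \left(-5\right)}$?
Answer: $- \frac{1288}{583} \approx -2.2093$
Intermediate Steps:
$Q{\left(d,h \right)} = \frac{-7 + d}{-10 + h}$ ($Q{\left(d,h \right)} = \frac{-7 + d}{h - 10} = \frac{-7 + d}{-10 + h}$)
$P = 53$ ($P = 49 + \left(-2\right)^{2} = 49 + 4 = 53$)
$y = - \frac{4}{583}$ ($y = \frac{\frac{1}{-10 - 1} \left(-7 + 11\right)}{53} = \frac{1}{-11} \cdot 4 \cdot \frac{1}{53} = \left(- \frac{1}{11}\right) 4 \cdot \frac{1}{53} = \left(- \frac{4}{11}\right) \frac{1}{53} = - \frac{4}{583} \approx -0.0068611$)
$R = - \frac{4}{583} \approx -0.0068611$
$322 R = 322 \left(- \frac{4}{583}\right) = - \frac{1288}{583}$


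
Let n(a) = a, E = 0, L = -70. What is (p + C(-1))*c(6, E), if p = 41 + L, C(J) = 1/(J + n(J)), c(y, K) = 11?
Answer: -649/2 ≈ -324.50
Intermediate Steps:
C(J) = 1/(2*J) (C(J) = 1/(J + J) = 1/(2*J))
p = -29 (p = 41 - 70 = -29)
(p + C(-1))*c(6, E) = (-29 + (½)/(-1))*11 = (-29 + (½)*(-1))*11 = (-29 - ½)*11 = -59/2*11 = -649/2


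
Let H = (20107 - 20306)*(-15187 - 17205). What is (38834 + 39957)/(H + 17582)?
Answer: 78791/6463590 ≈ 0.012190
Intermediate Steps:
H = 6446008 (H = -199*(-32392) = 6446008)
(38834 + 39957)/(H + 17582) = (38834 + 39957)/(6446008 + 17582) = 78791/6463590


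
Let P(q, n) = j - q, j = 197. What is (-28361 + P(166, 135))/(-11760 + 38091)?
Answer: -28330/26331 ≈ -1.0759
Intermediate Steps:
P(q, n) = 197 - q
(-28361 + P(166, 135))/(-11760 + 38091) = (-28361 + (197 - 1*166))/(-11760 + 38091) = (-28361 + (197 - 166))/26331 = (-28361 + 31)*(1/26331) = -28330*1/26331 = -28330/26331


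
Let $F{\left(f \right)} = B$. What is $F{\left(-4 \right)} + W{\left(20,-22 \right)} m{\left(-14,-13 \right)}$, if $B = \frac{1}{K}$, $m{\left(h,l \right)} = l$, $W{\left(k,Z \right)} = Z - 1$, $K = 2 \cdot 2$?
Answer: $\frac{1197}{4} \approx 299.25$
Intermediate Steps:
$K = 4$
$W{\left(k,Z \right)} = -1 + Z$
$B = \frac{1}{4} \approx 0.25$
$F{\left(f \right)} = \frac{1}{4}$
$F{\left(-4 \right)} + W{\left(20,-22 \right)} m{\left(-14,-13 \right)} = \frac{1}{4} + \left(-1 - 22\right) \left(-13\right) = \frac{1}{4} - -299 = \frac{1}{4} + 299 = \frac{1197}{4}$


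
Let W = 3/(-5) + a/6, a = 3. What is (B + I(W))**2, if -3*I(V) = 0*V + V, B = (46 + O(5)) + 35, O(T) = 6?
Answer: 6817321/900 ≈ 7574.8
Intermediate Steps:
W = -1/10 (W = 3/(-5) + 3/6 = 3*(-1/5) + 3*(1/6) = -3/5 + 1/2 = -1/10 ≈ -0.10000)
B = 87 (B = (46 + 6) + 35 = 52 + 35 = 87)
I(V) = -V/3 (I(V) = -(0*V + V)/3 = -(0 + V)/3 = -V/3)
(B + I(W))**2 = (87 - 1/3*(-1/10))**2 = (87 + 1/30)**2 = (2611/30)**2 = 6817321/900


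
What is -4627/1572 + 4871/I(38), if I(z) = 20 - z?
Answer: -1290083/4716 ≈ -273.55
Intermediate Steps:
-4627/1572 + 4871/I(38) = -4627/1572 + 4871/(20 - 1*38) = -4627*1/1572 + 4871/(20 - 38) = -4627/1572 + 4871/(-18) = -4627/1572 + 4871*(-1/18) = -4627/1572 - 4871/18 = -1290083/4716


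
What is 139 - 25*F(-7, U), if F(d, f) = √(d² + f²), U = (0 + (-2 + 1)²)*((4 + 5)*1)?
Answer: 139 - 25*√130 ≈ -146.04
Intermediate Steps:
U = 9 (U = (0 + (-1)²)*(9*1) = (0 + 1)*9 = 1*9 = 9)
139 - 25*F(-7, U) = 139 - 25*√((-7)² + 9²) = 139 - 25*√(49 + 81) = 139 - 25*√130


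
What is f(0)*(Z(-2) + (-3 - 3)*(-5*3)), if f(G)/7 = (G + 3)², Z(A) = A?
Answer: 5544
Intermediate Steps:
f(G) = 7*(3 + G)² (f(G) = 7*(G + 3)² = 7*(3 + G)²)
f(0)*(Z(-2) + (-3 - 3)*(-5*3)) = (7*(3 + 0)²)*(-2 + (-3 - 3)*(-5*3)) = (7*3²)*(-2 - 6*(-15)) = (7*9)*(-2 + 90) = 63*88 = 5544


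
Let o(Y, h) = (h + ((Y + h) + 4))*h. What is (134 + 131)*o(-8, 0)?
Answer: 0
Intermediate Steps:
o(Y, h) = h*(4 + Y + 2*h) (o(Y, h) = (h + (4 + Y + h))*h = (4 + Y + 2*h)*h = h*(4 + Y + 2*h))
(134 + 131)*o(-8, 0) = (134 + 131)*(0*(4 - 8 + 2*0)) = 265*(0*(4 - 8 + 0)) = 265*(0*(-4)) = 265*0 = 0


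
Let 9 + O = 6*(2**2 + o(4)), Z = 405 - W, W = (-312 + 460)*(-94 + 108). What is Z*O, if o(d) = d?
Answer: -65013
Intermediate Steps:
W = 2072 (W = 148*14 = 2072)
Z = -1667 (Z = 405 - 1*2072 = 405 - 2072 = -1667)
O = 39 (O = -9 + 6*(2**2 + 4) = -9 + 6*(4 + 4) = -9 + 6*8 = -9 + 48 = 39)
Z*O = -1667*39 = -65013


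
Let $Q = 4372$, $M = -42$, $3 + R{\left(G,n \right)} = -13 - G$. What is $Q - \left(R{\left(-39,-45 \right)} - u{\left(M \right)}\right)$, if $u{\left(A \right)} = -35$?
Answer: $4314$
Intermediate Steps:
$R{\left(G,n \right)} = -16 - G$ ($R{\left(G,n \right)} = -3 - \left(13 + G\right) = -16 - G$)
$Q - \left(R{\left(-39,-45 \right)} - u{\left(M \right)}\right) = 4372 - \left(\left(-16 - -39\right) - -35\right) = 4372 - \left(\left(-16 + 39\right) + 35\right) = 4372 - \left(23 + 35\right) = 4372 - 58 = 4314$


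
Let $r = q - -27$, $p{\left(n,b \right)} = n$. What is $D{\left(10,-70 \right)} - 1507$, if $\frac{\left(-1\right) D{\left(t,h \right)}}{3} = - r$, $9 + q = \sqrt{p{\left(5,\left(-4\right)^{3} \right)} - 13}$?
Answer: $-1453 + 6 i \sqrt{2} \approx -1453.0 + 8.4853 i$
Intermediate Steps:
$q = -9 + 2 i \sqrt{2}$ ($q = -9 + \sqrt{5 - 13} = -9 + \sqrt{-8} = -9 + 2 i \sqrt{2} \approx -9.0 + 2.8284 i$)
$r = 18 + 2 i \sqrt{2}$ ($r = \left(-9 + 2 i \sqrt{2}\right) - -27 = \left(-9 + 2 i \sqrt{2}\right) + 27 = 18 + 2 i \sqrt{2} \approx 18.0 + 2.8284 i$)
$D{\left(t,h \right)} = 54 + 6 i \sqrt{2}$ ($D{\left(t,h \right)} = - 3 \left(- (18 + 2 i \sqrt{2})\right) = - 3 \left(-18 - 2 i \sqrt{2}\right) = 54 + 6 i \sqrt{2}$)
$D{\left(10,-70 \right)} - 1507 = \left(54 + 6 i \sqrt{2}\right) - 1507 = -1453 + 6 i \sqrt{2}$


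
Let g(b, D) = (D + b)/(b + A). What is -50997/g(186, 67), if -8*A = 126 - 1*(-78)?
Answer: -16370037/506 ≈ -32352.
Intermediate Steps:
A = -51/2 (A = -(126 - 1*(-78))/8 = -(126 + 78)/8 = -1/8*204 = -51/2 ≈ -25.500)
g(b, D) = (D + b)/(-51/2 + b) (g(b, D) = (D + b)/(b - 51/2) = (D + b)/(-51/2 + b))
-50997/g(186, 67) = -50997*(-51 + 2*186)/(2*(67 + 186)) = -50997/(2*253/(-51 + 372)) = -50997/(2*253/321) = -50997/(2*(1/321)*253) = -50997/506/321 = -50997*321/506 = -16370037/506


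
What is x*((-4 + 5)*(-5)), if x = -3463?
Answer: 17315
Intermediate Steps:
x*((-4 + 5)*(-5)) = -3463*(-4 + 5)*(-5) = -3463*(-5) = 17315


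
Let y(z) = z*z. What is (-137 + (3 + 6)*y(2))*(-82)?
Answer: 8282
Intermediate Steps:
y(z) = z²
(-137 + (3 + 6)*y(2))*(-82) = (-137 + (3 + 6)*2²)*(-82) = (-137 + 9*4)*(-82) = (-137 + 36)*(-82) = -101*(-82) = 8282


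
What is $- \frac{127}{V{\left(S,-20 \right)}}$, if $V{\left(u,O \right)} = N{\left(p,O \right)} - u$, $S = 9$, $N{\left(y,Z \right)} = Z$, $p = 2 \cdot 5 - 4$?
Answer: $\frac{127}{29} \approx 4.3793$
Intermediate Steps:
$p = 6$ ($p = 10 - 4 = 6$)
$V{\left(u,O \right)} = O - u$
$- \frac{127}{V{\left(S,-20 \right)}} = - \frac{127}{-20 - 9} = - \frac{127}{-29} = \left(-127\right) \left(- \frac{1}{29}\right) = \frac{127}{29}$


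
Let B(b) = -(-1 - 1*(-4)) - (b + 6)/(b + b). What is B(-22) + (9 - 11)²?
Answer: 7/11 ≈ 0.63636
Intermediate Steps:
B(b) = -3 - (6 + b)/(2*b) (B(b) = -(-1 + 4) - (6 + b)/(2*b) = -1*3 - (6 + b)*1/(2*b) = -3 - (6 + b)/(2*b))
B(-22) + (9 - 11)² = (-7/2 - 3/(-22)) + (9 - 11)² = (-7/2 - 3*(-1/22)) + (-2)² = (-7/2 + 3/22) + 4 = -37/11 + 4 = 7/11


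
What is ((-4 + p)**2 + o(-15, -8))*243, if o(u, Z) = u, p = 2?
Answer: -2673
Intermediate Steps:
((-4 + p)**2 + o(-15, -8))*243 = ((-4 + 2)**2 - 15)*243 = ((-2)**2 - 15)*243 = (4 - 15)*243 = -11*243 = -2673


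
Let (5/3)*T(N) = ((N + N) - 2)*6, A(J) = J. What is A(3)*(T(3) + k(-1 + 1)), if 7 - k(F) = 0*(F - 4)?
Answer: 321/5 ≈ 64.200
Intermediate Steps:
T(N) = -36/5 + 36*N/5 (T(N) = 3*(((N + N) - 2)*6)/5 = 3*((2*N - 2)*6)/5 = 3*((-2 + 2*N)*6)/5 = 3*(-12 + 12*N)/5 = -36/5 + 36*N/5)
k(F) = 7 (k(F) = 7 - 0*(F - 4) = 7 - 0*(-4 + F) = 7 - 1*0 = 7 + 0 = 7)
A(3)*(T(3) + k(-1 + 1)) = 3*((-36/5 + (36/5)*3) + 7) = 3*((-36/5 + 108/5) + 7) = 3*(72/5 + 7) = 3*(107/5) = 321/5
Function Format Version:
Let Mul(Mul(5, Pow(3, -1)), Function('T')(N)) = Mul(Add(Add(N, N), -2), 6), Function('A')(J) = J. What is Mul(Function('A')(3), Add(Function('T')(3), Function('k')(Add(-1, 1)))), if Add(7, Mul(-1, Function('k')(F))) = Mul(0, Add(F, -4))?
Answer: Rational(321, 5) ≈ 64.200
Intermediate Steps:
Function('T')(N) = Add(Rational(-36, 5), Mul(Rational(36, 5), N)) (Function('T')(N) = Mul(Rational(3, 5), Mul(Add(Add(N, N), -2), 6)) = Mul(Rational(3, 5), Mul(Add(Mul(2, N), -2), 6)) = Mul(Rational(3, 5), Mul(Add(-2, Mul(2, N)), 6)) = Mul(Rational(3, 5), Add(-12, Mul(12, N))) = Add(Rational(-36, 5), Mul(Rational(36, 5), N)))
Function('k')(F) = 7 (Function('k')(F) = Add(7, Mul(-1, Mul(0, Add(F, -4)))) = Add(7, Mul(-1, Mul(0, Add(-4, F)))) = Add(7, Mul(-1, 0)) = Add(7, 0) = 7)
Mul(Function('A')(3), Add(Function('T')(3), Function('k')(Add(-1, 1)))) = Mul(3, Add(Add(Rational(-36, 5), Mul(Rational(36, 5), 3)), 7)) = Mul(3, Add(Add(Rational(-36, 5), Rational(108, 5)), 7)) = Mul(3, Add(Rational(72, 5), 7)) = Mul(3, Rational(107, 5)) = Rational(321, 5)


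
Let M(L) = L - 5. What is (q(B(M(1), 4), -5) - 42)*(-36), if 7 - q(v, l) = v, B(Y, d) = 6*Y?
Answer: 396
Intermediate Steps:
M(L) = -5 + L
q(v, l) = 7 - v
(q(B(M(1), 4), -5) - 42)*(-36) = ((7 - 6*(-5 + 1)) - 42)*(-36) = ((7 - 6*(-4)) - 42)*(-36) = ((7 - 1*(-24)) - 42)*(-36) = ((7 + 24) - 42)*(-36) = (31 - 42)*(-36) = -11*(-36) = 396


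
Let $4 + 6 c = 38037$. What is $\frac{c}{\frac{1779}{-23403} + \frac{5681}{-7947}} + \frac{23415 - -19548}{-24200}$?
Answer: $- \frac{594503470158111}{74157953650} \approx -8016.7$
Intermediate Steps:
$c = \frac{38033}{6}$ ($c = - \frac{2}{3} + \frac{1}{6} \cdot 38037 = - \frac{2}{3} + \frac{12679}{2} = \frac{38033}{6} \approx 6338.8$)
$\frac{c}{\frac{1779}{-23403} + \frac{5681}{-7947}} + \frac{23415 - -19548}{-24200} = \frac{38033}{6 \left(\frac{1779}{-23403} + \frac{5681}{-7947}\right)} + \frac{23415 - -19548}{-24200} = \frac{38033}{6 \left(1779 \left(- \frac{1}{23403}\right) + 5681 \left(- \frac{1}{7947}\right)\right)} + \left(23415 + 19548\right) \left(- \frac{1}{24200}\right) = \frac{38033}{6 \left(- \frac{593}{7801} - \frac{5681}{7947}\right)} + 42963 \left(- \frac{1}{24200}\right) = \frac{38033}{6 \left(- \frac{49030052}{61994547}\right)} - \frac{42963}{24200} = \frac{38033}{6} \left(- \frac{61994547}{49030052}\right) - \frac{42963}{24200} = - \frac{785946202017}{98060104} - \frac{42963}{24200} = - \frac{594503470158111}{74157953650}$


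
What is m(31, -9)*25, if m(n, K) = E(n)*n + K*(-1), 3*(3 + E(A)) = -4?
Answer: -9400/3 ≈ -3133.3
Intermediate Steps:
E(A) = -13/3 (E(A) = -3 + (⅓)*(-4) = -3 - 4/3 = -13/3)
m(n, K) = -K - 13*n/3 (m(n, K) = -13*n/3 + K*(-1) = -13*n/3 - K = -K - 13*n/3)
m(31, -9)*25 = (-1*(-9) - 13/3*31)*25 = (9 - 403/3)*25 = -376/3*25 = -9400/3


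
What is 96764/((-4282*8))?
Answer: -24191/8564 ≈ -2.8247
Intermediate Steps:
96764/((-4282*8)) = 96764/(-34256) = 96764*(-1/34256) = -24191/8564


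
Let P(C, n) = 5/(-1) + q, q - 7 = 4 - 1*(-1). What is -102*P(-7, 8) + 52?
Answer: -662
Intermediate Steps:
q = 12 (q = 7 + (4 - 1*(-1)) = 7 + (4 + 1) = 7 + 5 = 12)
P(C, n) = 7 (P(C, n) = 5/(-1) + 12 = 5*(-1) + 12 = -5 + 12 = 7)
-102*P(-7, 8) + 52 = -102*7 + 52 = -714 + 52 = -662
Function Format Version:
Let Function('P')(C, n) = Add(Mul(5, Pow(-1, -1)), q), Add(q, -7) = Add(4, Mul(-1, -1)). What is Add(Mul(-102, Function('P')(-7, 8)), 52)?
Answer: -662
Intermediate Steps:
q = 12 (q = Add(7, Add(4, Mul(-1, -1))) = Add(7, Add(4, 1)) = Add(7, 5) = 12)
Function('P')(C, n) = 7 (Function('P')(C, n) = Add(Mul(5, Pow(-1, -1)), 12) = Add(Mul(5, -1), 12) = Add(-5, 12) = 7)
Add(Mul(-102, Function('P')(-7, 8)), 52) = Add(Mul(-102, 7), 52) = Add(-714, 52) = -662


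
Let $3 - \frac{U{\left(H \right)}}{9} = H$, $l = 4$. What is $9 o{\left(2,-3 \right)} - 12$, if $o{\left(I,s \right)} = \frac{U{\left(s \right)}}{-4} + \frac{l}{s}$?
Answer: $- \frac{291}{2} \approx -145.5$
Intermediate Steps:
$U{\left(H \right)} = 27 - 9 H$
$o{\left(I,s \right)} = - \frac{27}{4} + \frac{4}{s} + \frac{9 s}{4}$ ($o{\left(I,s \right)} = \frac{27 - 9 s}{-4} + \frac{4}{s} = \left(27 - 9 s\right) \left(- \frac{1}{4}\right) + \frac{4}{s} = \left(- \frac{27}{4} + \frac{9 s}{4}\right) + \frac{4}{s} = - \frac{27}{4} + \frac{4}{s} + \frac{9 s}{4}$)
$9 o{\left(2,-3 \right)} - 12 = 9 \frac{16 + 9 \left(-3\right) \left(-3 - 3\right)}{4 \left(-3\right)} - 12 = 9 \cdot \frac{1}{4} \left(- \frac{1}{3}\right) \left(16 + 9 \left(-3\right) \left(-6\right)\right) - 12 = 9 \cdot \frac{1}{4} \left(- \frac{1}{3}\right) \left(16 + 162\right) - 12 = 9 \cdot \frac{1}{4} \left(- \frac{1}{3}\right) 178 - 12 = 9 \left(- \frac{89}{6}\right) - 12 = - \frac{267}{2} - 12 = - \frac{291}{2}$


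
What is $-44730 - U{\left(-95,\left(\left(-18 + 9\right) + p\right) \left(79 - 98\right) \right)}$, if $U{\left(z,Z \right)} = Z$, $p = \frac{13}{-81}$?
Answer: $- \frac{3637228}{81} \approx -44904.0$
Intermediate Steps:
$p = - \frac{13}{81}$ ($p = 13 \left(- \frac{1}{81}\right) = - \frac{13}{81} \approx -0.16049$)
$-44730 - U{\left(-95,\left(\left(-18 + 9\right) + p\right) \left(79 - 98\right) \right)} = -44730 - \left(\left(-18 + 9\right) - \frac{13}{81}\right) \left(79 - 98\right) = -44730 - \left(-9 - \frac{13}{81}\right) \left(-19\right) = -44730 - \left(- \frac{742}{81}\right) \left(-19\right) = -44730 - \frac{14098}{81} = - \frac{3637228}{81}$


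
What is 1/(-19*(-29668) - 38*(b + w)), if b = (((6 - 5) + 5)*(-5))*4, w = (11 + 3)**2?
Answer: 1/560804 ≈ 1.7832e-6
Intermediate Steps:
w = 196 (w = 14**2 = 196)
b = -120 (b = ((1 + 5)*(-5))*4 = (6*(-5))*4 = -30*4 = -120)
1/(-19*(-29668) - 38*(b + w)) = 1/(-19*(-29668) - 38*(-120 + 196)) = 1/(563692 - 38*76) = 1/(563692 - 2888) = 1/560804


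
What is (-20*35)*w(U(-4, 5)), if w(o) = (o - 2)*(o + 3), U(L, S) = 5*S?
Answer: -450800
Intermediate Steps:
w(o) = (-2 + o)*(3 + o)
(-20*35)*w(U(-4, 5)) = (-20*35)*(-6 + 5*5 + (5*5)²) = -700*(-6 + 25 + 25²) = -700*(-6 + 25 + 625) = -700*644 = -450800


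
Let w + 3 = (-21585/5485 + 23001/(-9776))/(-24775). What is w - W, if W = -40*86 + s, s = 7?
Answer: 911329934519089/265693838800 ≈ 3430.0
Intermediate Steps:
W = -3433 (W = -40*86 + 7 = -3440 + 7 = -3433)
w = -797014081311/265693838800 (w = -3 + (-21585/5485 + 23001/(-9776))/(-24775) = -3 + (-21585*1/5485 + 23001*(-1/9776))*(-1/24775) = -3 + (-4317/1097 - 23001/9776)*(-1/24775) = -3 - 67435089/10724272*(-1/24775) = -3 + 67435089/265693838800 = -797014081311/265693838800 ≈ -2.9997)
w - W = -797014081311/265693838800 - 1*(-3433) = -797014081311/265693838800 + 3433 = 911329934519089/265693838800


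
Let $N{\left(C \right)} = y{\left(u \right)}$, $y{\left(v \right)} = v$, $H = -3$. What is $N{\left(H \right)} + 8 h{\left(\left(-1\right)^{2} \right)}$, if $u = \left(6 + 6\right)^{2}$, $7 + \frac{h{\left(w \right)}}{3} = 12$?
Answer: $264$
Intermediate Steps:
$h{\left(w \right)} = 15$ ($h{\left(w \right)} = -21 + 3 \cdot 12 = -21 + 36 = 15$)
$u = 144$ ($u = 12^{2} = 144$)
$N{\left(C \right)} = 144$
$N{\left(H \right)} + 8 h{\left(\left(-1\right)^{2} \right)} = 144 + 8 \cdot 15 = 144 + 120 = 264$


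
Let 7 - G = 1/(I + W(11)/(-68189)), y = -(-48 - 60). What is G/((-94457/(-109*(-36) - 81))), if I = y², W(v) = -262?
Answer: -3056518585233/10732430470058 ≈ -0.28479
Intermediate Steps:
y = 108 (y = -1*(-108) = 108)
I = 11664 (I = 108² = 11664)
G = 5567429117/795356758 (G = 7 - 1/(11664 - 262/(-68189)) = 7 - 1/(11664 - 262*(-1/68189)) = 7 - 1/(11664 + 262/68189) = 7 - 1/795356758/68189 = 7 - 1*68189/795356758 = 7 - 68189/795356758 = 5567429117/795356758 ≈ 6.9999)
G/((-94457/(-109*(-36) - 81))) = 5567429117/(795356758*((-94457/(-109*(-36) - 81)))) = 5567429117/(795356758*((-94457/(3924 - 81)))) = 5567429117/(795356758*((-94457/3843))) = 5567429117/(795356758*((-94457*1/3843))) = 5567429117/(795356758*(-94457/3843)) = (5567429117/795356758)*(-3843/94457) = -3056518585233/10732430470058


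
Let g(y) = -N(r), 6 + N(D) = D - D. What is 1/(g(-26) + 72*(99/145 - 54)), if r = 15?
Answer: -145/555762 ≈ -0.00026090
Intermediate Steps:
N(D) = -6 (N(D) = -6 + (D - D) = -6 + 0 = -6)
g(y) = 6 (g(y) = -1*(-6) = 6)
1/(g(-26) + 72*(99/145 - 54)) = 1/(6 + 72*(99/145 - 54)) = 1/(6 + 72*(-7731/145)) = 1/(6 - 556632/145) = 1/(-555762/145) = -145/555762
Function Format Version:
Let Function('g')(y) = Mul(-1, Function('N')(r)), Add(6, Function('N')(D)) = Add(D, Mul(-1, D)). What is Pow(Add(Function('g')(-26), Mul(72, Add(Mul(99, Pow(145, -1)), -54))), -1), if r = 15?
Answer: Rational(-145, 555762) ≈ -0.00026090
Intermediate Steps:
Function('N')(D) = -6 (Function('N')(D) = Add(-6, Add(D, Mul(-1, D))) = Add(-6, 0) = -6)
Function('g')(y) = 6 (Function('g')(y) = Mul(-1, -6) = 6)
Pow(Add(Function('g')(-26), Mul(72, Add(Mul(99, Pow(145, -1)), -54))), -1) = Pow(Add(6, Mul(72, Add(Mul(99, Pow(145, -1)), -54))), -1) = Pow(Add(6, Mul(72, Add(Mul(99, Rational(1, 145)), -54))), -1) = Pow(Add(6, Mul(72, Add(Rational(99, 145), -54))), -1) = Pow(Add(6, Mul(72, Rational(-7731, 145))), -1) = Pow(Add(6, Rational(-556632, 145)), -1) = Pow(Rational(-555762, 145), -1) = Rational(-145, 555762)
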